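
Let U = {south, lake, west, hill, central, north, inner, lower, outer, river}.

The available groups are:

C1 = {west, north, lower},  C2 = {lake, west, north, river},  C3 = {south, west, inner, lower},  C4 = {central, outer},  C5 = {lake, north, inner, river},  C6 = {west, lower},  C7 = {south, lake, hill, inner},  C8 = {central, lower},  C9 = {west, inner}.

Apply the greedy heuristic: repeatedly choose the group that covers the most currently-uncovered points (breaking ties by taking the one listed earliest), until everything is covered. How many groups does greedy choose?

4

Greedy: pick C2 (covers 4 new) → pick C3 (covers 3 new) → pick C4 (covers 2 new) → pick C7 (covers 1 new). Total picks: 4.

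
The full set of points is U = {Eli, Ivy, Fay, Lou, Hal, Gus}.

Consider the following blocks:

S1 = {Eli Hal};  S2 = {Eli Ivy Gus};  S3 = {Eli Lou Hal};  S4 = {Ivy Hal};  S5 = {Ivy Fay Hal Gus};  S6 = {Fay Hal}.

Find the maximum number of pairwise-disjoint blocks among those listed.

S2, S6 are pairwise disjoint (S2={Eli,Ivy,Gus}; S6={Fay,Hal}).
Every remaining block overlaps one of these, and no 3 of the listed blocks are pairwise disjoint, so 2 is the maximum.

2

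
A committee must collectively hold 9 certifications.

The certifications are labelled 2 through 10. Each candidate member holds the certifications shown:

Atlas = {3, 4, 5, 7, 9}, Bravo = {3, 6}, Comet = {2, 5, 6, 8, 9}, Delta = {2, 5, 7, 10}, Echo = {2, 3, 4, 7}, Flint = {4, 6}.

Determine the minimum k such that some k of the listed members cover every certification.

3

Atlas and Comet and Delta together: Atlas ∪ Comet ∪ Delta = {2, 3, 4, 5, 6, 7, 8, 9, 10} — every certification is covered.
Only Comet contains 8, so Comet is forced; the remaining 4 certifications need at least 2 more members (each remaining member adds at most 3) — so at least 3 members are needed, and 3 is optimal.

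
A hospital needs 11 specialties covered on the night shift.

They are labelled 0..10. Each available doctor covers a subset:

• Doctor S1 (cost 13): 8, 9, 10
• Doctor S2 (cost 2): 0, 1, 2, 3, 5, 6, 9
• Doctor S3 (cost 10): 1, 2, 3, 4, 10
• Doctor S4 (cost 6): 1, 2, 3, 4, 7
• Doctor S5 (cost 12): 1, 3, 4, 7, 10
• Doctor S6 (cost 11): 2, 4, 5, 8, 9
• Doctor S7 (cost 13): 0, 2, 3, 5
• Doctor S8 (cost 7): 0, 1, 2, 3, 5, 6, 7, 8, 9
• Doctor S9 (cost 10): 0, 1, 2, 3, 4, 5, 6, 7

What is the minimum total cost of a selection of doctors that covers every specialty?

17

S3, S8 together cover every specialty (S3 ∪ S8 = {0, 1, 2, 3, 4, 5, 6, 7, 8, 9, 10}); total cost 10 + 7 = 17.
The greedy pick S2, S4, S1 costs 21; no covering selection beats 17.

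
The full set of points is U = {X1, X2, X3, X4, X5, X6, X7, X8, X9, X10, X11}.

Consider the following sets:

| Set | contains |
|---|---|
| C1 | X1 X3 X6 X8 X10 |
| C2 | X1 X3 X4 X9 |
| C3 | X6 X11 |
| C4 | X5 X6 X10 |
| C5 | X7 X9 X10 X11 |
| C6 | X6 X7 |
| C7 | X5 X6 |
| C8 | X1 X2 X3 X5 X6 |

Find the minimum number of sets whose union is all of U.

Take {C1, C2, C5, C8}. Their union is {X1, X2, X3, X4, X5, X6, X7, X8, X9, X10, X11}, which is all 11 points.
Only C2 contains X4, so C2 is forced; the remaining 7 points need at least 3 more sets (each remaining set adds at most 3) — so at least 4 sets are needed, and 4 is optimal.

4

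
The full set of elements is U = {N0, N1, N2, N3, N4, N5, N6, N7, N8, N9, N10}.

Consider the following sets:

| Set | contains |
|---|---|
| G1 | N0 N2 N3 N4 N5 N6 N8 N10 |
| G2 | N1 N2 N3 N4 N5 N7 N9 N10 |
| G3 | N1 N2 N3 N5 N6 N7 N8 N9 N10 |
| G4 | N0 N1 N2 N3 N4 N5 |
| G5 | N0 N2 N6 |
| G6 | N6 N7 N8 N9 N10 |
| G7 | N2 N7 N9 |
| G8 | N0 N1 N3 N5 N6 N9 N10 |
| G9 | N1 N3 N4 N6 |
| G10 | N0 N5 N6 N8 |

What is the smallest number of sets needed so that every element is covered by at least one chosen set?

2

Take {G1, G2}. Their union is {N0, N1, N2, N3, N4, N5, N6, N7, N8, N9, N10}, which is all 11 elements.
No single set has all 11 elements (the largest, G3, has 9), so 2 is optimal.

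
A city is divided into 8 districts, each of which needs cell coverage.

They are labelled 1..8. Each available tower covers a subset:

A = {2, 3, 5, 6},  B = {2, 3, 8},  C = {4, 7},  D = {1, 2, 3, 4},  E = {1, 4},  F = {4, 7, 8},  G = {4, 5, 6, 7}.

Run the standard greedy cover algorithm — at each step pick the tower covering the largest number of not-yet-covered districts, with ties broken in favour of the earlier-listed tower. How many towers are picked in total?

Greedy: pick A (covers 4 new) → pick F (covers 3 new) → pick D (covers 1 new). Total picks: 3.

3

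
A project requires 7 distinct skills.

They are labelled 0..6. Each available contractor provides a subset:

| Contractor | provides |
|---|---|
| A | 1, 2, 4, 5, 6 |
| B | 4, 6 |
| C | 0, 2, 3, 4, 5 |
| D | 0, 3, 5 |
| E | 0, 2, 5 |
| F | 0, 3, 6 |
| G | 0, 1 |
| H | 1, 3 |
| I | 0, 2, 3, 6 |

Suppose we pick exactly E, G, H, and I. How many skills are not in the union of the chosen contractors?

1

Union of E, G, H, I = {0, 1, 2, 3, 5, 6}.
Not covered: 4 — 1 skill.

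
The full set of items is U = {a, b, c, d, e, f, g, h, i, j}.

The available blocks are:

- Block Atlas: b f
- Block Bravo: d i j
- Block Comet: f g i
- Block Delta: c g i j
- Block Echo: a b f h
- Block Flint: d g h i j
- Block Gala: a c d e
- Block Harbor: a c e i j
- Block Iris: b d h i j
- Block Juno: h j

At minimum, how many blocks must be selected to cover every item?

Take {Delta, Echo, Gala}. Their union is {a, b, c, d, e, f, g, h, i, j}, which is all 10 items.
No 2 of the 10 blocks cover everything (all 45 combinations miss at least one item), so 3 is optimal.

3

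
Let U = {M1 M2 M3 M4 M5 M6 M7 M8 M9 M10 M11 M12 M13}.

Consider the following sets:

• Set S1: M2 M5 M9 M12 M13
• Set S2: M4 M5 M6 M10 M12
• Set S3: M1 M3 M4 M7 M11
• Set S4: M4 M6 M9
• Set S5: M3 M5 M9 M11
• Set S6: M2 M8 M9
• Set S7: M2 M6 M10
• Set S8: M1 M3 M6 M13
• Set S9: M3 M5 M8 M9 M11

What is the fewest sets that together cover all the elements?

S1, S3, S7, and S9 cover everything between them: the union {M1, M2, M3, M4, M5, M6, M7, M8, M9, M10, M11, M12, M13} is all of U.
No 3 of the 9 sets cover everything (all 84 combinations miss at least one element), so 4 is optimal.

4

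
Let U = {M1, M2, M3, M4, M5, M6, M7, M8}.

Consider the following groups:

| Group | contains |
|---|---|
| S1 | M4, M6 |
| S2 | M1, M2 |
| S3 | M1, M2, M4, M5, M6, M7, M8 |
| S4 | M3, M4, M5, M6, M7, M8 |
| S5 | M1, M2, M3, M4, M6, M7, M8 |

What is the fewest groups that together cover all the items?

2

Take {S3, S5}. Their union is {M1, M2, M3, M4, M5, M6, M7, M8}, which is all 8 items.
No single group has all 8 items (the largest, S3, has 7), so 2 is optimal.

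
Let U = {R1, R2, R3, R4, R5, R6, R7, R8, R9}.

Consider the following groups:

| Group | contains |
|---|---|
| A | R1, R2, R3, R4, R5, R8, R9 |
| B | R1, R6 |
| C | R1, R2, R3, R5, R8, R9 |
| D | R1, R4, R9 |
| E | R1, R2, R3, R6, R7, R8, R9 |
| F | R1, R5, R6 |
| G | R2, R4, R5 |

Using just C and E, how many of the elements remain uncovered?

Union of C, E = {R1, R2, R3, R5, R6, R7, R8, R9}.
Not covered: R4 — 1 element.

1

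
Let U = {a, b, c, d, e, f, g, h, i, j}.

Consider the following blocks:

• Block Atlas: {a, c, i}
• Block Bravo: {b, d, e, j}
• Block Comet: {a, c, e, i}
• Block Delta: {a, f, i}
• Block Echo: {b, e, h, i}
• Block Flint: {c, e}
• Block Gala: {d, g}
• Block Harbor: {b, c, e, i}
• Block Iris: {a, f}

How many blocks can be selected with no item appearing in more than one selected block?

3

Gala, Harbor, Iris are pairwise disjoint (Gala={d,g}; Harbor={b,c,e,i}; Iris={a,f}).
Every remaining block overlaps one of these, and no 4 of the listed blocks are pairwise disjoint, so 3 is the maximum.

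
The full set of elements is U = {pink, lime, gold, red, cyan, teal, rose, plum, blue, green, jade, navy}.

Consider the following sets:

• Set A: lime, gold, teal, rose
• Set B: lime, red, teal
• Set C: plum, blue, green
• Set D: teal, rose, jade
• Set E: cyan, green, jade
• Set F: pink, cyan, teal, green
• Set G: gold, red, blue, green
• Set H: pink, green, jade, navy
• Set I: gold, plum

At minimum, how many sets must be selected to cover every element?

A and B and C and E and H together: A ∪ B ∪ C ∪ E ∪ H = {pink, lime, gold, red, cyan, teal, rose, plum, blue, green, jade, navy} — every element is covered.
No 4 of the 9 sets cover everything (all 126 combinations miss at least one element), so 5 is optimal.

5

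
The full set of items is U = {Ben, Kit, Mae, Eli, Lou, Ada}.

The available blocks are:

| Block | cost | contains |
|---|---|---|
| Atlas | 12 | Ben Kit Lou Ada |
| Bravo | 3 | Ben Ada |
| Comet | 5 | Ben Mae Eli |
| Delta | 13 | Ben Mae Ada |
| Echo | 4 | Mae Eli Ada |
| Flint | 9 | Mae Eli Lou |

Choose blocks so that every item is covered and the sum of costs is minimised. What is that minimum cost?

16

Atlas, Echo together cover every item (Atlas ∪ Echo = {Ben, Kit, Mae, Eli, Lou, Ada}); total cost 12 + 4 = 16.
The greedy pick Echo, Bravo, Atlas costs 19; no covering selection beats 16.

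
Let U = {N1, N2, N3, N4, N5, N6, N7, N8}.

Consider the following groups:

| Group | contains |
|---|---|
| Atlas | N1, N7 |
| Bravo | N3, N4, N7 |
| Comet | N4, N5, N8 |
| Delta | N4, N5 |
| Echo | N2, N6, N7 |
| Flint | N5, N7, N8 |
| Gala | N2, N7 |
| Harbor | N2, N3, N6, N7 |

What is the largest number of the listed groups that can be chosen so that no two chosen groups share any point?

Comet, Echo are pairwise disjoint (Comet={N4,N5,N8}; Echo={N2,N6,N7}).
Every remaining group overlaps one of these, and no 3 of the listed groups are pairwise disjoint, so 2 is the maximum.

2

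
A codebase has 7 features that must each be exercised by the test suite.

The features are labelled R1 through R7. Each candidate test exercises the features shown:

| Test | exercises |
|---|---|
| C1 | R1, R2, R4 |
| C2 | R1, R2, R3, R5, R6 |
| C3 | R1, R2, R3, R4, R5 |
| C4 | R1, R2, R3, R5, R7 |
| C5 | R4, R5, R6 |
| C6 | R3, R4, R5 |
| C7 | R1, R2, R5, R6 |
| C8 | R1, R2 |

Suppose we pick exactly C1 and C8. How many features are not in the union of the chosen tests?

4

Union of C1, C8 = {R1, R2, R4}.
Not covered: R3, R5, R6, R7 — 4 features.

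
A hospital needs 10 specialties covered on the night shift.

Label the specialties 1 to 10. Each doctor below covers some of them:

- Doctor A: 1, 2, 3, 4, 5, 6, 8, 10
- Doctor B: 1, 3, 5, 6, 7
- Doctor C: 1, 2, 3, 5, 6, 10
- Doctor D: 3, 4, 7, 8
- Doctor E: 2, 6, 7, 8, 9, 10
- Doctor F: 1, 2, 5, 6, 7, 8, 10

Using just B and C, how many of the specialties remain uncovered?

3

Union of B, C = {1, 2, 3, 5, 6, 7, 10}.
Not covered: 4, 8, 9 — 3 specialties.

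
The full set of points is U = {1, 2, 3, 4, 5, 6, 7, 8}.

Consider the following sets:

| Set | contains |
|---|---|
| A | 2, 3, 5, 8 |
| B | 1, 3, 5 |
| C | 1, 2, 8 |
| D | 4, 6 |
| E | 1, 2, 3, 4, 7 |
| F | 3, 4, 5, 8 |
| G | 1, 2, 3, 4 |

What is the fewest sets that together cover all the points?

3

D, E, and F cover everything between them: the union {1, 2, 3, 4, 5, 6, 7, 8} is all of U.
Only D contains 6, so D is forced; the remaining 6 points need at least 2 more sets (each remaining set adds at most 4) — so at least 3 sets are needed, and 3 is optimal.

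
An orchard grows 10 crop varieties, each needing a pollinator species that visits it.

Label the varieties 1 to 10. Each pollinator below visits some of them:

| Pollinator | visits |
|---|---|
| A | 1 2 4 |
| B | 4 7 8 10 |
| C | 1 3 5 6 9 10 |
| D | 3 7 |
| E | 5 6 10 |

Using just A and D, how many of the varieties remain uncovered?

5

Union of A, D = {1, 2, 3, 4, 7}.
Not covered: 5, 6, 8, 9, 10 — 5 varieties.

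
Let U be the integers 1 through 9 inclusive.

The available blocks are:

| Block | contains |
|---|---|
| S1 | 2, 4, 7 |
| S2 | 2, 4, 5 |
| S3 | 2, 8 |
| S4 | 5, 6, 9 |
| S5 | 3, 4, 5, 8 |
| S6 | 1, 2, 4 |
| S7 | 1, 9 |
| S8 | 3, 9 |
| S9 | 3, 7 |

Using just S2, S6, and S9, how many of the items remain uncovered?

Union of S2, S6, S9 = {1, 2, 3, 4, 5, 7}.
Not covered: 6, 8, 9 — 3 items.

3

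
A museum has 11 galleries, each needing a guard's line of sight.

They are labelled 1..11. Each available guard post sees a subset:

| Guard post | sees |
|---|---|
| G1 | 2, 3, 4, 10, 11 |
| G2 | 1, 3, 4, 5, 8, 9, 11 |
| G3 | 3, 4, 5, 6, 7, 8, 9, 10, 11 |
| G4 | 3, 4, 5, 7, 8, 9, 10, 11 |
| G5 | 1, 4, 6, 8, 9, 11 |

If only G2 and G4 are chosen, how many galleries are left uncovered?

Union of G2, G4 = {1, 3, 4, 5, 7, 8, 9, 10, 11}.
Not covered: 2, 6 — 2 galleries.

2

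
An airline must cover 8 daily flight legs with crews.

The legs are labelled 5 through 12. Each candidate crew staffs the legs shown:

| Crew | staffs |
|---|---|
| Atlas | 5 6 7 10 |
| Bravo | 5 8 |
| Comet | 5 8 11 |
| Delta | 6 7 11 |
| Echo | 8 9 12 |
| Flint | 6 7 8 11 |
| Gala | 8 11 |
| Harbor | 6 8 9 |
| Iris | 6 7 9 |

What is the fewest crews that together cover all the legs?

3

Take {Atlas, Echo, Flint}. Their union is {5, 6, 7, 8, 9, 10, 11, 12}, which is all 8 legs.
Only Atlas contains 10, so Atlas is forced; the remaining 4 legs need at least 2 more crews (each remaining crew adds at most 3) — so at least 3 crews are needed, and 3 is optimal.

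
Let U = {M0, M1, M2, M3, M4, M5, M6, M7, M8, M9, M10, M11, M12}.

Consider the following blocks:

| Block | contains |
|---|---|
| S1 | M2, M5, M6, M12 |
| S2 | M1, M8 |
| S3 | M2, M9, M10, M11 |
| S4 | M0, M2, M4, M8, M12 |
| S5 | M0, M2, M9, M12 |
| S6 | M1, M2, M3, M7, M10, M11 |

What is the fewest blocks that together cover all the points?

Take {S1, S3, S4, S6}. Their union is {M0, M1, M2, M3, M4, M5, M6, M7, M8, M9, M10, M11, M12}, which is all 13 points.
No 3 of the 6 blocks cover everything (all 20 combinations miss at least one point), so 4 is optimal.

4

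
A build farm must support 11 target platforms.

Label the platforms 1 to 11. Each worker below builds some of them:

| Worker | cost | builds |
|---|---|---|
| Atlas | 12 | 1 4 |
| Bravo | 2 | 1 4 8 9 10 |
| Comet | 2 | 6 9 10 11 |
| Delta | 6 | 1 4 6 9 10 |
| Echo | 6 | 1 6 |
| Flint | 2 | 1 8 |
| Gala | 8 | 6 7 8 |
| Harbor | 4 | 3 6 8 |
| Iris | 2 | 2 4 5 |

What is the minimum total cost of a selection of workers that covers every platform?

18

Bravo, Comet, Gala, Harbor, Iris together cover every platform (Bravo ∪ Comet ∪ Gala ∪ Harbor ∪ Iris = {1, 2, 3, 4, 5, 6, 7, 8, 9, 10, 11}); total cost 2 + 2 + 8 + 4 + 2 = 18.
No covering selection has total cost below 18.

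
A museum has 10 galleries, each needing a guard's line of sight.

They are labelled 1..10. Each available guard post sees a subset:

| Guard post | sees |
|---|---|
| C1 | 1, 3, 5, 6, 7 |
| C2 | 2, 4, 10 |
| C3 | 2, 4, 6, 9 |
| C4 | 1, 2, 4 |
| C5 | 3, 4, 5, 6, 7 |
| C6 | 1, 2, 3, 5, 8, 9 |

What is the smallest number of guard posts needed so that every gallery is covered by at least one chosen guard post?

C1 and C2 and C6 together: C1 ∪ C2 ∪ C6 = {1, 2, 3, 4, 5, 6, 7, 8, 9, 10} — every gallery is covered.
Only C6 contains 8, so C6 is forced; the remaining 4 galleries need at least 2 more guard posts (each remaining guard post adds at most 3) — so at least 3 guard posts are needed, and 3 is optimal.

3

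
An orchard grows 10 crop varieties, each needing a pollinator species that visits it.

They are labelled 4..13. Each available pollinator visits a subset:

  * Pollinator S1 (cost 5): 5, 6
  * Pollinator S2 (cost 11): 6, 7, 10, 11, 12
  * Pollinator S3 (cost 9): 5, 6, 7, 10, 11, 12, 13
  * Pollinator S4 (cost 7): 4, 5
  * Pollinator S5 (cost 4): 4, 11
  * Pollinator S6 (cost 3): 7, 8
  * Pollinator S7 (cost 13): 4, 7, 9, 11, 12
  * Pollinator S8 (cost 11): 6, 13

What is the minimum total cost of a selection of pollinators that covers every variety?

25

S3, S6, S7 together cover every variety (S3 ∪ S6 ∪ S7 = {4, 5, 6, 7, 8, 9, 10, 11, 12, 13}); total cost 9 + 3 + 13 = 25.
The greedy pick S3, S6, S5, S7 costs 29; no covering selection beats 25.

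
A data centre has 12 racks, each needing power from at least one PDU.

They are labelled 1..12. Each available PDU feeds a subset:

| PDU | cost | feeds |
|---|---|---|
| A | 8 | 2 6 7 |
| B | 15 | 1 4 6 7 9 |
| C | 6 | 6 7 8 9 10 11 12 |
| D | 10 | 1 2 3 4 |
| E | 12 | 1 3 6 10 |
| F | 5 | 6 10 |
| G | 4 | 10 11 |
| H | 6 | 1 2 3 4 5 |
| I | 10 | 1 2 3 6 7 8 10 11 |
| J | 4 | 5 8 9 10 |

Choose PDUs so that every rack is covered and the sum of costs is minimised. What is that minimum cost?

12

C, H together cover every rack (C ∪ H = {1, 2, 3, 4, 5, 6, 7, 8, 9, 10, 11, 12}); total cost 6 + 6 = 12.
No covering selection has total cost below 12.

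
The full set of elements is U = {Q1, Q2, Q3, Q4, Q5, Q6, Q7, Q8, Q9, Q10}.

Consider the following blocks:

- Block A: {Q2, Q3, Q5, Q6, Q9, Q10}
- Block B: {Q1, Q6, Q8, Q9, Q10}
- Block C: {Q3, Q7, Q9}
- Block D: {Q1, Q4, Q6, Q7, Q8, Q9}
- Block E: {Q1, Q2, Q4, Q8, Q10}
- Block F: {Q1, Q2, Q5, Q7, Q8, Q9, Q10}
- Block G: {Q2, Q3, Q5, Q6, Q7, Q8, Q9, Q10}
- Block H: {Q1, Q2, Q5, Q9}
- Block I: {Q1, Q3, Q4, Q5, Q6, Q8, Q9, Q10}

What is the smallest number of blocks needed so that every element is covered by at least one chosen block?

E and G together: E ∪ G = {Q1, Q2, Q3, Q4, Q5, Q6, Q7, Q8, Q9, Q10} — every element is covered.
No single block has all 10 elements (the largest, G, has 8), so 2 is optimal.

2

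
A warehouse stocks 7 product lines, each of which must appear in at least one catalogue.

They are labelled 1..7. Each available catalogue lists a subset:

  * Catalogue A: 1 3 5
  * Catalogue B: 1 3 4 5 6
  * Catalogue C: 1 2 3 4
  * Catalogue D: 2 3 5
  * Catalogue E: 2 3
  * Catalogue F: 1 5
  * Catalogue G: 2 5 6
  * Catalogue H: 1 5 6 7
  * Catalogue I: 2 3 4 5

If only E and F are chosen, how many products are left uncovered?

Union of E, F = {1, 2, 3, 5}.
Not covered: 4, 6, 7 — 3 products.

3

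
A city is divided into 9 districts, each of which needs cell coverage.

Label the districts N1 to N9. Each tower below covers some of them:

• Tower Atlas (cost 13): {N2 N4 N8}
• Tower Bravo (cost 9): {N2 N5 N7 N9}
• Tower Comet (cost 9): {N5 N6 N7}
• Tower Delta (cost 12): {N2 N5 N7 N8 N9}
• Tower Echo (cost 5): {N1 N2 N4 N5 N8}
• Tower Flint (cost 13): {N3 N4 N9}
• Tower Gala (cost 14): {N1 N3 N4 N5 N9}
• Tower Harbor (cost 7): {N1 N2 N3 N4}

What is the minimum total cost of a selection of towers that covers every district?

27

Comet, Echo, Flint together cover every district (Comet ∪ Echo ∪ Flint = {N1, N2, N3, N4, N5, N6, N7, N8, N9}); total cost 9 + 5 + 13 = 27.
The greedy pick Echo, Bravo, Harbor, Comet costs 30; no covering selection beats 27.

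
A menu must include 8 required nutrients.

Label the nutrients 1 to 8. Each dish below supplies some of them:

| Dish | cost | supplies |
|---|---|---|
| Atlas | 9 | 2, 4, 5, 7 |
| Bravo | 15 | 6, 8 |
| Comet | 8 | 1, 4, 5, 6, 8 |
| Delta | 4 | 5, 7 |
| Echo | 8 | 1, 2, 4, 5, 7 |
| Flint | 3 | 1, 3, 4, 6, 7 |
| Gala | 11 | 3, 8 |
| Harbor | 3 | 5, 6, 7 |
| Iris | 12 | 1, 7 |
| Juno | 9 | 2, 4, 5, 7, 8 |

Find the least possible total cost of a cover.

12

Flint, Juno together cover every nutrient (Flint ∪ Juno = {1, 2, 3, 4, 5, 6, 7, 8}); total cost 3 + 9 = 12.
The greedy pick Flint, Harbor, Juno costs 15; no covering selection beats 12.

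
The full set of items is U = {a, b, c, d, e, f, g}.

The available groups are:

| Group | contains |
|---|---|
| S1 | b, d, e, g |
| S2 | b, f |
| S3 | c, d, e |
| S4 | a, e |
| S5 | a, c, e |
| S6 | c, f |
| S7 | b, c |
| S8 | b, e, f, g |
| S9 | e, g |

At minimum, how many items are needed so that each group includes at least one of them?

3

H = {b, c, e} meets every group (each contains at least one member of H), and |H| = 3.
No choice of 2 items meets every group, so 3 is the minimum.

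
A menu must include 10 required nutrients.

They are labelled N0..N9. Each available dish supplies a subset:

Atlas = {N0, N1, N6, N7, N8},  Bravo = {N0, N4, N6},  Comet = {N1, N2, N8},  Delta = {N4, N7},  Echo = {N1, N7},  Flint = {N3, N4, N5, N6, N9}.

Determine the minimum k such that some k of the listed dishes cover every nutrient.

Take {Atlas, Comet, Flint}. Their union is {N0, N1, N2, N3, N4, N5, N6, N7, N8, N9}, which is all 10 nutrients.
Only Comet contains N2, so Comet is forced; the remaining 7 nutrients need at least 2 more dishes (each remaining dish adds at most 5) — so at least 3 dishes are needed, and 3 is optimal.

3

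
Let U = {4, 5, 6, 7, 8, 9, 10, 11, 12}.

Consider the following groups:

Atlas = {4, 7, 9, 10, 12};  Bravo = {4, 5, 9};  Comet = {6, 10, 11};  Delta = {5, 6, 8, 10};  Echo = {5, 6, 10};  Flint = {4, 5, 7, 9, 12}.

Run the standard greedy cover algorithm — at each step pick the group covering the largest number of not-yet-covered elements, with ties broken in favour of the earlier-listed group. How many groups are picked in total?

3

Greedy: pick Atlas (covers 5 new) → pick Delta (covers 3 new) → pick Comet (covers 1 new). Total picks: 3.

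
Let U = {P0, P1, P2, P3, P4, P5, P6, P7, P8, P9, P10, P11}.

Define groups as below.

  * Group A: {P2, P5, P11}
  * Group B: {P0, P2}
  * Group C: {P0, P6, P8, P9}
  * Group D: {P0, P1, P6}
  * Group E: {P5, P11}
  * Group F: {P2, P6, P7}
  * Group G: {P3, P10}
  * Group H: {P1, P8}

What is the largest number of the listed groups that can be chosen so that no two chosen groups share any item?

4

B, E, G, H are pairwise disjoint (B={P0,P2}; E={P5,P11}; G={P3,P10}; H={P1,P8}).
Every remaining group overlaps one of these, and no 5 of the listed groups are pairwise disjoint, so 4 is the maximum.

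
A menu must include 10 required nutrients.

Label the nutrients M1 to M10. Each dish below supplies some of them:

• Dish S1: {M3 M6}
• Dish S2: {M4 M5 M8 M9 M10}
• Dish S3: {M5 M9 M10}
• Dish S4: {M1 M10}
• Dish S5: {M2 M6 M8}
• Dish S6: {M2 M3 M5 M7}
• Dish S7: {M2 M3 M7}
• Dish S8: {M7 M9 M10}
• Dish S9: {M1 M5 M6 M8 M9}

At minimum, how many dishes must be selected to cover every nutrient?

Take {S2, S7, S9}. Their union is {M1, M2, M3, M4, M5, M6, M7, M8, M9, M10}, which is all 10 nutrients.
Only S2 contains M4, so S2 is forced; the remaining 5 nutrients need at least 2 more dishes (each remaining dish adds at most 3) — so at least 3 dishes are needed, and 3 is optimal.

3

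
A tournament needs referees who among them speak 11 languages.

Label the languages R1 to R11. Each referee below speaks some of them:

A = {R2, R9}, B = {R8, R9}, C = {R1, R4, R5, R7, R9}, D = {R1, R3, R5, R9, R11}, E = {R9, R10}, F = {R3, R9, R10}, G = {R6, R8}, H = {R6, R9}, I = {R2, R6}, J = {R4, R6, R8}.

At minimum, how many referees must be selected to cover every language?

C and D and E and G and I together: C ∪ D ∪ E ∪ G ∪ I = {R1, R2, R3, R4, R5, R6, R7, R8, R9, R10, R11} — every language is covered.
No 4 of the 10 referees cover everything (all 210 combinations miss at least one language), so 5 is optimal.

5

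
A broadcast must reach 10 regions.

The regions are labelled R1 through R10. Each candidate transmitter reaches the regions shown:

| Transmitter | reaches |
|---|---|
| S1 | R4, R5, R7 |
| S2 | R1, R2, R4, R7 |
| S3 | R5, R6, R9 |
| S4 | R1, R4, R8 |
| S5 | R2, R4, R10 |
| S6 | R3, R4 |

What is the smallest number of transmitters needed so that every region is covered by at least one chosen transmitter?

Take {S2, S3, S4, S5, S6}. Their union is {R1, R2, R3, R4, R5, R6, R7, R8, R9, R10}, which is all 10 regions.
No 4 of the 6 transmitters cover everything (all 15 combinations miss at least one region), so 5 is optimal.

5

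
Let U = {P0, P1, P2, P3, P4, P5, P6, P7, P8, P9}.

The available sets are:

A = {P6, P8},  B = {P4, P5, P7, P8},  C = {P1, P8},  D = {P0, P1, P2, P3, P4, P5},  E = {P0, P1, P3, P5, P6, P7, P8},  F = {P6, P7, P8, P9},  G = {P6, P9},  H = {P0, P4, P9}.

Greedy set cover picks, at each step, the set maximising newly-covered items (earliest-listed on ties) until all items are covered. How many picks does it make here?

Greedy: pick E (covers 7 new) → pick D (covers 2 new) → pick F (covers 1 new). Total picks: 3.
(The true minimum cover uses only 2 sets, so greedy is not optimal here.)

3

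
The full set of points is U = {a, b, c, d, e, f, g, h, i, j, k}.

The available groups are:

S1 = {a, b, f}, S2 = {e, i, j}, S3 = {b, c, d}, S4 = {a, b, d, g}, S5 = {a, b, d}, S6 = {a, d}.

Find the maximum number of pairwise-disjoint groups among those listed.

S2, S6 are pairwise disjoint (S2={e,i,j}; S6={a,d}).
Every remaining group overlaps one of these, and no 3 of the listed groups are pairwise disjoint, so 2 is the maximum.

2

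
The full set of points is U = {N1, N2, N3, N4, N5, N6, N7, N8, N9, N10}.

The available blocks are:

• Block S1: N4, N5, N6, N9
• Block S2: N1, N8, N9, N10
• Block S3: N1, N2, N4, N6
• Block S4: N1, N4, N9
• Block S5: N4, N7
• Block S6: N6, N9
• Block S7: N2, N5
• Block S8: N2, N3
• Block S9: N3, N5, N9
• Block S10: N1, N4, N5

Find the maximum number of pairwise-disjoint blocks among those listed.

3

S2, S5, S7 are pairwise disjoint (S2={N1,N8,N9,N10}; S5={N4,N7}; S7={N2,N5}).
Every remaining block overlaps one of these, and no 4 of the listed blocks are pairwise disjoint, so 3 is the maximum.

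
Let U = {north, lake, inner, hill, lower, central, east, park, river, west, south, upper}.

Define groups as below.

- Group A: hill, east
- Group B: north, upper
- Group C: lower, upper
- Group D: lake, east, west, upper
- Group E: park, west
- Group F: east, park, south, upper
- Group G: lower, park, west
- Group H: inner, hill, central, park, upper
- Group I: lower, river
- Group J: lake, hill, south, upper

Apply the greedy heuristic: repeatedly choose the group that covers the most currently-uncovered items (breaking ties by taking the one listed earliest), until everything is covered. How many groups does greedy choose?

Greedy: pick H (covers 5 new) → pick D (covers 3 new) → pick I (covers 2 new) → pick B (covers 1 new) → pick F (covers 1 new). Total picks: 5.

5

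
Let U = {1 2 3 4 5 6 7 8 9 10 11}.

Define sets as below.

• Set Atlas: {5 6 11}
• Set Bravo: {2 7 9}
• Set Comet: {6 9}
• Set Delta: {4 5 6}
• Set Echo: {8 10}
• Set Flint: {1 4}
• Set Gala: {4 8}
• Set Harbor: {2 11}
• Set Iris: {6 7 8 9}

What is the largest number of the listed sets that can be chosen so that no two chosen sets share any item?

4

Comet, Echo, Flint, Harbor are pairwise disjoint (Comet={6,9}; Echo={8,10}; Flint={1,4}; Harbor={2,11}).
Every remaining set overlaps one of these, and no 5 of the listed sets are pairwise disjoint, so 4 is the maximum.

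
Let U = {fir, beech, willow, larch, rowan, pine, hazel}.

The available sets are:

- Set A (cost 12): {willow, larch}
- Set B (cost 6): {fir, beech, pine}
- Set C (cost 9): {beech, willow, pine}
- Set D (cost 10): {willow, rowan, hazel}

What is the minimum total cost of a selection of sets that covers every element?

A, B, D together cover every element (A ∪ B ∪ D = {fir, beech, willow, larch, rowan, pine, hazel}); total cost 12 + 6 + 10 = 28.
No covering selection has total cost below 28.

28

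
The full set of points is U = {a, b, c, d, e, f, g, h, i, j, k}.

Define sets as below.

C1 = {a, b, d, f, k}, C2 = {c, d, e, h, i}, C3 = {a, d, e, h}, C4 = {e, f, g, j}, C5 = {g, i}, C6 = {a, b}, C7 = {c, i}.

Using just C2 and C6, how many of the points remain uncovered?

Union of C2, C6 = {a, b, c, d, e, h, i}.
Not covered: f, g, j, k — 4 points.

4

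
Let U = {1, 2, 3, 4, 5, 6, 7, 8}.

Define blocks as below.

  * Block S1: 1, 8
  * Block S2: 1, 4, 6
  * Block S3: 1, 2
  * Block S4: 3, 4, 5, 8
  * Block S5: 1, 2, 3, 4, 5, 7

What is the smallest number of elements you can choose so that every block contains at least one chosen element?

2

H = {1, 4} meets every block (each contains at least one member of H), and |H| = 2.
The blocks S3, S4 are pairwise disjoint, so any hitting set needs a separate element for each — at least 2. Hence 2 is optimal.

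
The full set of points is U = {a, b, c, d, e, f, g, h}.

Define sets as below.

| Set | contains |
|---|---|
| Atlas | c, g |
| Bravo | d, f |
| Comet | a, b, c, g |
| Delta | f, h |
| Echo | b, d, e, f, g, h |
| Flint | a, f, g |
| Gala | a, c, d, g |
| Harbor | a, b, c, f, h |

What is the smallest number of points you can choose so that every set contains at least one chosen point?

2

T = {c, f} meets every set (each contains at least one member of T), and |T| = 2.
The sets Comet, Delta are pairwise disjoint, so any hitting set needs a separate point for each — at least 2. Hence 2 is optimal.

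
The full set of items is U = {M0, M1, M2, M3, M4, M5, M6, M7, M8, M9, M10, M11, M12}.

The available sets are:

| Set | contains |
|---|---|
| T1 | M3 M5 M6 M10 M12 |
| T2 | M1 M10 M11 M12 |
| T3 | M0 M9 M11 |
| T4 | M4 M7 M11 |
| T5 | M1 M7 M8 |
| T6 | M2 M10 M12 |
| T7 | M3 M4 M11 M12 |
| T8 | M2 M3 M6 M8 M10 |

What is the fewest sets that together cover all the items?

T1 and T2 and T3 and T4 and T8 together: T1 ∪ T2 ∪ T3 ∪ T4 ∪ T8 = {M0, M1, M2, M3, M4, M5, M6, M7, M8, M9, M10, M11, M12} — every item is covered.
No 4 of the 8 sets cover everything (all 70 combinations miss at least one item), so 5 is optimal.

5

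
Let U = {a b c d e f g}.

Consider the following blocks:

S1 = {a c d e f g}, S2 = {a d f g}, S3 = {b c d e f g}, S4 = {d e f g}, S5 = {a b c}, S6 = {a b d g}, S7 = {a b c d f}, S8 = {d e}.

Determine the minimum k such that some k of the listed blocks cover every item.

2

Take {S1, S7}. Their union is {a, b, c, d, e, f, g}, which is all 7 items.
No single block has all 7 items (the largest, S1, has 6), so 2 is optimal.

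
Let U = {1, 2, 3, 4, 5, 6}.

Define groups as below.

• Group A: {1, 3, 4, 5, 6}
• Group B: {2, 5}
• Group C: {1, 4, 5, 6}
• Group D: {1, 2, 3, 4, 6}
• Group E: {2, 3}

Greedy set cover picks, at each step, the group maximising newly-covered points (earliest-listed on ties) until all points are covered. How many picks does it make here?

2

Greedy: pick A (covers 5 new) → pick B (covers 1 new). Total picks: 2.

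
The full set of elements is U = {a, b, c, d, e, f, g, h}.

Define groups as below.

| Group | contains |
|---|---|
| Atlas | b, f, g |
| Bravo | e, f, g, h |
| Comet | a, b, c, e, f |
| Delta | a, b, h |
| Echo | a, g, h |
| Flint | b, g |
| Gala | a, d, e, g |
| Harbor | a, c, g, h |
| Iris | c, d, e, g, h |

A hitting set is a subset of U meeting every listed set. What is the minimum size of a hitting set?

The 2 elements {a, g} hit every group.
No single element lies in every group, so at least 2 are needed and 2 is optimal.

2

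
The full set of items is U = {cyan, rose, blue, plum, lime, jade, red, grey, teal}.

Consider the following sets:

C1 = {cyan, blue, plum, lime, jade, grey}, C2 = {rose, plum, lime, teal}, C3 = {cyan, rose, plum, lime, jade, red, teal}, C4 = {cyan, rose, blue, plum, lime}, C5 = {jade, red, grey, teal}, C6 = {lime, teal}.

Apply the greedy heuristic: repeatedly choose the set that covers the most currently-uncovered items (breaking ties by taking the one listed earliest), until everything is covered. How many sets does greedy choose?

2

Greedy: pick C3 (covers 7 new) → pick C1 (covers 2 new). Total picks: 2.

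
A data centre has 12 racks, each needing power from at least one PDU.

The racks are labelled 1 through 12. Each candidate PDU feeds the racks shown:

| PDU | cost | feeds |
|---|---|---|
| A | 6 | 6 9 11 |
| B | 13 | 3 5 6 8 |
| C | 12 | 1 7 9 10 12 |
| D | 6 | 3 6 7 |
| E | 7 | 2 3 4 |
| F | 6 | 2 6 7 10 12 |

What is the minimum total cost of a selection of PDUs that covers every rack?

38

A, B, C, E together cover every rack (A ∪ B ∪ C ∪ E = {1, 2, 3, 4, 5, 6, 7, 8, 9, 10, 11, 12}); total cost 6 + 13 + 12 + 7 = 38.
The greedy pick F, A, E, B, C costs 44; no covering selection beats 38.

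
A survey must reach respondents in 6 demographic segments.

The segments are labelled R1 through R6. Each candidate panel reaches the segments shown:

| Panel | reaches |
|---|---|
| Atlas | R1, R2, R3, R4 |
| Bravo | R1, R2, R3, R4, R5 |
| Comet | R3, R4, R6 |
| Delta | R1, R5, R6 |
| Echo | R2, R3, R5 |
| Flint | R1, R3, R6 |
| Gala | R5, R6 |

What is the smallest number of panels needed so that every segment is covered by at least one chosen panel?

2

Take {Bravo, Delta}. Their union is {R1, R2, R3, R4, R5, R6}, which is all 6 segments.
No single panel has all 6 segments (the largest, Bravo, has 5), so 2 is optimal.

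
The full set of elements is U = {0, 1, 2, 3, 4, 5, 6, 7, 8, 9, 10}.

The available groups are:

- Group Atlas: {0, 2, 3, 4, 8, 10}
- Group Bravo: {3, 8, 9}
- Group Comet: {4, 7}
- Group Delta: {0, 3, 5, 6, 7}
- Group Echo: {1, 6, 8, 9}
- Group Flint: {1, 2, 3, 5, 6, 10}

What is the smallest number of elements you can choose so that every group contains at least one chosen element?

The 3 elements {1, 3, 4} hit every group.
No choice of 2 elements meets every group, so 3 is the minimum.

3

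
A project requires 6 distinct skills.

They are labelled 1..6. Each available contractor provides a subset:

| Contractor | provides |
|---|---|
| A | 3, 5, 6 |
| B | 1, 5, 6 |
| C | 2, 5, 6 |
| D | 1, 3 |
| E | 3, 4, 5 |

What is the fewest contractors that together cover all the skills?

C and D and E together: C ∪ D ∪ E = {1, 2, 3, 4, 5, 6} — every skill is covered.
Only C contains 2, so C is forced; the remaining 3 skills need at least 2 more contractors (each remaining contractor adds at most 2) — so at least 3 contractors are needed, and 3 is optimal.

3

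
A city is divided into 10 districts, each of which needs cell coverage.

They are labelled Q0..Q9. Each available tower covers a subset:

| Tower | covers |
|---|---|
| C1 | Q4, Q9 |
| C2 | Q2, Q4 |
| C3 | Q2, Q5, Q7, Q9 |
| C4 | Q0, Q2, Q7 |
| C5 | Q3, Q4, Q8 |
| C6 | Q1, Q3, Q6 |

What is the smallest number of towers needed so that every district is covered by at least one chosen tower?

C3 and C4 and C5 and C6 together: C3 ∪ C4 ∪ C5 ∪ C6 = {Q0, Q1, Q2, Q3, Q4, Q5, Q6, Q7, Q8, Q9} — every district is covered.
Only C4 contains Q0, so C4 is forced; the remaining 7 districts need at least 3 more towers (each remaining tower adds at most 3) — so at least 4 towers are needed, and 4 is optimal.

4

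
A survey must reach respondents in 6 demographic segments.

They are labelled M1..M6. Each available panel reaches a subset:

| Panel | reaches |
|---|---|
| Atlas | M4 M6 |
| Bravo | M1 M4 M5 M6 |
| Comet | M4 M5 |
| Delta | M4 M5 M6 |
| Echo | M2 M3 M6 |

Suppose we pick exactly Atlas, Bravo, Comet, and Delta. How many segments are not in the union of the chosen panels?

Union of Atlas, Bravo, Comet, Delta = {M1, M4, M5, M6}.
Not covered: M2, M3 — 2 segments.

2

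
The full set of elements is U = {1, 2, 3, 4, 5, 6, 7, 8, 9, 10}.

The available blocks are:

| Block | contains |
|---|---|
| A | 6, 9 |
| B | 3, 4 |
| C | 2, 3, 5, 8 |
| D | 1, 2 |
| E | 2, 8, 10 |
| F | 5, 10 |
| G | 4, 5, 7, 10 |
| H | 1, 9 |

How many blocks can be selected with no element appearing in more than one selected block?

A, B, D, F are pairwise disjoint (A={6,9}; B={3,4}; D={1,2}; F={5,10}).
Every remaining block overlaps one of these, and no 5 of the listed blocks are pairwise disjoint, so 4 is the maximum.

4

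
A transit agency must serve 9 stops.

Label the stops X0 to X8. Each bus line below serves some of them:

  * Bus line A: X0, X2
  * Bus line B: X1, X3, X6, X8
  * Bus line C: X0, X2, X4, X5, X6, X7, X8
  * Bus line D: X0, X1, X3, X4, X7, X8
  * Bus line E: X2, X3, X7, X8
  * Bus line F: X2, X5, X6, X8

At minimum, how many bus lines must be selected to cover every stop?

D and F together: D ∪ F = {X0, X1, X2, X3, X4, X5, X6, X7, X8} — every stop is covered.
No single bus line has all 9 stops (the largest, C, has 7), so 2 is optimal.

2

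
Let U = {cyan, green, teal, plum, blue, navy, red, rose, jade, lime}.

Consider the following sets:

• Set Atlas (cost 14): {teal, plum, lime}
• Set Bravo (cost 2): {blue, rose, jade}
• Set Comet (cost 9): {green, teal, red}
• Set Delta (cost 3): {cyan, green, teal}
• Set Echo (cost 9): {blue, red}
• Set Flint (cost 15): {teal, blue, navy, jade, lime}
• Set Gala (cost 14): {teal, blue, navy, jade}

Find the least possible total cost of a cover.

Atlas, Bravo, Delta, Echo, Gala together cover every element (Atlas ∪ Bravo ∪ Delta ∪ Echo ∪ Gala = {cyan, green, teal, plum, blue, navy, red, rose, jade, lime}); total cost 14 + 2 + 3 + 9 + 14 = 42.
No covering selection has total cost below 42.

42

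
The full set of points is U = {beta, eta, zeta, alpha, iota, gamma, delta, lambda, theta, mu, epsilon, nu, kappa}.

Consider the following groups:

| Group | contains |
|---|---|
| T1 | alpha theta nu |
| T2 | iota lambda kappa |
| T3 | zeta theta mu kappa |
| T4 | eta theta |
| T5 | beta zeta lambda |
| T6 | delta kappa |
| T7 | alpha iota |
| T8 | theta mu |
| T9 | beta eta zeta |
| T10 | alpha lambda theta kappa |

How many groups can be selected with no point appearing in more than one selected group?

T5, T6, T7, T8 are pairwise disjoint (T5={beta,zeta,lambda}; T6={delta,kappa}; T7={alpha,iota}; T8={theta,mu}).
Every remaining group overlaps one of these, and no 5 of the listed groups are pairwise disjoint, so 4 is the maximum.

4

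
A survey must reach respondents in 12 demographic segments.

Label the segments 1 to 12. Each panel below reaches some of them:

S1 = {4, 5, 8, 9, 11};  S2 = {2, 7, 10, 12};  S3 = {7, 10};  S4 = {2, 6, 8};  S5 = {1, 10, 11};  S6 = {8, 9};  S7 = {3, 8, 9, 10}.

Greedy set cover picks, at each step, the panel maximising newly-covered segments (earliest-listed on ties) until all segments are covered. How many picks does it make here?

Greedy: pick S1 (covers 5 new) → pick S2 (covers 4 new) → pick S4 (covers 1 new) → pick S5 (covers 1 new) → pick S7 (covers 1 new). Total picks: 5.

5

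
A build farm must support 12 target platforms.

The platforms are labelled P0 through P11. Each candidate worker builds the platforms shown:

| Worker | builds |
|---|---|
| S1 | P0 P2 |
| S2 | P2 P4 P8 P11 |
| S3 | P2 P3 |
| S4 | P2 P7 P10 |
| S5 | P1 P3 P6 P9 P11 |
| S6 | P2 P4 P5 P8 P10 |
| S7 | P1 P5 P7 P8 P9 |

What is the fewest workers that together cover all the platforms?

Take {S1, S5, S6, S7}. Their union is {P0, P1, P2, P3, P4, P5, P6, P7, P8, P9, P10, P11}, which is all 12 platforms.
No 3 of the 7 workers cover everything (all 35 combinations miss at least one platform), so 4 is optimal.

4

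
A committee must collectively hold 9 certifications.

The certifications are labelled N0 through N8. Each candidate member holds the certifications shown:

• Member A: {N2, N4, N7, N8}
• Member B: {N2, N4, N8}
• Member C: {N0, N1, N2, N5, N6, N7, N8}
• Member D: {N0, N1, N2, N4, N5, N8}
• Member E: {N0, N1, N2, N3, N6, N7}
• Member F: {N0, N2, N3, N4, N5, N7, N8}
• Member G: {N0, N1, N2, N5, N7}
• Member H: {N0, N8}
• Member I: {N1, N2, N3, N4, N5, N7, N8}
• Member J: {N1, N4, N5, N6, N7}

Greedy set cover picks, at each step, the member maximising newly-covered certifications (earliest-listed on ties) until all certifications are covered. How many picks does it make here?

2

Greedy: pick C (covers 7 new) → pick F (covers 2 new). Total picks: 2.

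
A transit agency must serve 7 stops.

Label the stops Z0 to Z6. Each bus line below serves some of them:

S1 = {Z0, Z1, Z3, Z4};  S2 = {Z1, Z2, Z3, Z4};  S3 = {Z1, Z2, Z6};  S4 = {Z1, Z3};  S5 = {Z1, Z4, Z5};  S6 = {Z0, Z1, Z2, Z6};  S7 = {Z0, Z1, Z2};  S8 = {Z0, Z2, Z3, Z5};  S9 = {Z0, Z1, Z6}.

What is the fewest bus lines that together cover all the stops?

3

Take {S1, S3, S8}. Their union is {Z0, Z1, Z2, Z3, Z4, Z5, Z6}, which is all 7 stops.
No 2 of the 9 bus lines cover everything (all 36 combinations miss at least one stop), so 3 is optimal.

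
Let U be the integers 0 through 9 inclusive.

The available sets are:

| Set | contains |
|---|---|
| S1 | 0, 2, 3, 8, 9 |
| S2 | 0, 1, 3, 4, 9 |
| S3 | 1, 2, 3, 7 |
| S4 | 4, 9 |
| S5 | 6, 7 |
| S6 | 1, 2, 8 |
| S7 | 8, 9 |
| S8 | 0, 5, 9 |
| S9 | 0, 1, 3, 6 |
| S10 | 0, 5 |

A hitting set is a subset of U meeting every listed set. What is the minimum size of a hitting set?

4

Take H = {0, 2, 7, 9}. Each listed set contains at least one of these, so H is a hitting set of size 4.
The sets S4, S5, S6, S10 are pairwise disjoint, so any hitting set needs a separate item for each — at least 4. Hence 4 is optimal.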